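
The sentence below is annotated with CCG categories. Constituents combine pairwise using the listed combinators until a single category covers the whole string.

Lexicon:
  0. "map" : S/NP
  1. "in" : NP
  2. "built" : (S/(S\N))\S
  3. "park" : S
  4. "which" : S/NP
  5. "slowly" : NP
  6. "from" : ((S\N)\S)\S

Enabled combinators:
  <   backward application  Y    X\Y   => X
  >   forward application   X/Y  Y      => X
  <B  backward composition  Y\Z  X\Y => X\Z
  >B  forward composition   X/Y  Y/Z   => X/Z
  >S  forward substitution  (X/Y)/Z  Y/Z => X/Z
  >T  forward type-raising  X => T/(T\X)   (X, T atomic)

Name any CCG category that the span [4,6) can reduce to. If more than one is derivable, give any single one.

S

[0,7] S   >
  [0,3] S/(S\N)   <
    [0,2] S   >
      [0,1] "map" : S/NP
      [1,2] "in" : NP
    [2,3] "built" : (S/(S\N))\S
  [3,7] S\N   <
    [3,4] "park" : S
    [4,7] (S\N)\S   <
      [4,6] S   >
        [4,5] "which" : S/NP
        [5,6] "slowly" : NP
      [6,7] "from" : ((S\N)\S)\S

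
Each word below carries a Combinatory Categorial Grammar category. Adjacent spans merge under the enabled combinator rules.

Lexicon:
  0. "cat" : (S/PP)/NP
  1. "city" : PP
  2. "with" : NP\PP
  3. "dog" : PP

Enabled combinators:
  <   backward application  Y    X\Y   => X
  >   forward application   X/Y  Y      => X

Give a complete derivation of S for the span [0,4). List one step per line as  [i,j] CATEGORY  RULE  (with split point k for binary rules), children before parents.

[0,1] (S/PP)/NP  lex  "cat"
[1,2] PP  lex  "city"
[2,3] NP\PP  lex  "with"
[1,3] NP  <  k=2
[0,3] S/PP  >  k=1
[3,4] PP  lex  "dog"
[0,4] S  >  k=3

[0,4] S   >
  [0,3] S/PP   >
    [0,1] "cat" : (S/PP)/NP
    [1,3] NP   <
      [1,2] "city" : PP
      [2,3] "with" : NP\PP
  [3,4] "dog" : PP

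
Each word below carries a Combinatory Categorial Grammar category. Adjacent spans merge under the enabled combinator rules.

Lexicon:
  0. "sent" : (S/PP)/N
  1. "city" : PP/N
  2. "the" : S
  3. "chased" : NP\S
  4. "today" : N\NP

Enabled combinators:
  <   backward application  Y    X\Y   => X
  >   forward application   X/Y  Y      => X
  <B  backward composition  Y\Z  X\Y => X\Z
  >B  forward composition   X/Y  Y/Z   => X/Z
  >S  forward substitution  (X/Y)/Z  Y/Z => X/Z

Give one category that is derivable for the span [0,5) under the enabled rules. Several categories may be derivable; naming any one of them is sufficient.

[0,5] S   >
  [0,2] S/N   >S
    [0,1] "sent" : (S/PP)/N
    [1,2] "city" : PP/N
  [2,5] N   <
    [2,4] NP   <
      [2,3] "the" : S
      [3,4] "chased" : NP\S
    [4,5] "today" : N\NP

S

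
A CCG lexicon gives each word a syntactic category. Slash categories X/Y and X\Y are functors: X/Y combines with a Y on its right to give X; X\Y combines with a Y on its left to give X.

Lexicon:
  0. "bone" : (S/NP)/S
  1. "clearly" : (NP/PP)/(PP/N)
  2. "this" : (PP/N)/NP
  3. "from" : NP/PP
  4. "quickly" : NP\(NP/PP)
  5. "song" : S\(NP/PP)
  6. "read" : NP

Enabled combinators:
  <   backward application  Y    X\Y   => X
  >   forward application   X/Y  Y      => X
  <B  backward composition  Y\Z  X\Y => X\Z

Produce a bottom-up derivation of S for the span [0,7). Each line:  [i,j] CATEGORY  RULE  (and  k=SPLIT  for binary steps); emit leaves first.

[0,7] S   >
  [0,6] S/NP   >
    [0,1] "bone" : (S/NP)/S
    [1,6] S   <
      [1,5] NP/PP   >
        [1,2] "clearly" : (NP/PP)/(PP/N)
        [2,5] PP/N   >
          [2,3] "this" : (PP/N)/NP
          [3,5] NP   <
            [3,4] "from" : NP/PP
            [4,5] "quickly" : NP\(NP/PP)
      [5,6] "song" : S\(NP/PP)
  [6,7] "read" : NP

[0,1] (S/NP)/S  lex  "bone"
[1,2] (NP/PP)/(PP/N)  lex  "clearly"
[2,3] (PP/N)/NP  lex  "this"
[3,4] NP/PP  lex  "from"
[4,5] NP\(NP/PP)  lex  "quickly"
[3,5] NP  <  k=4
[2,5] PP/N  >  k=3
[1,5] NP/PP  >  k=2
[5,6] S\(NP/PP)  lex  "song"
[1,6] S  <  k=5
[0,6] S/NP  >  k=1
[6,7] NP  lex  "read"
[0,7] S  >  k=6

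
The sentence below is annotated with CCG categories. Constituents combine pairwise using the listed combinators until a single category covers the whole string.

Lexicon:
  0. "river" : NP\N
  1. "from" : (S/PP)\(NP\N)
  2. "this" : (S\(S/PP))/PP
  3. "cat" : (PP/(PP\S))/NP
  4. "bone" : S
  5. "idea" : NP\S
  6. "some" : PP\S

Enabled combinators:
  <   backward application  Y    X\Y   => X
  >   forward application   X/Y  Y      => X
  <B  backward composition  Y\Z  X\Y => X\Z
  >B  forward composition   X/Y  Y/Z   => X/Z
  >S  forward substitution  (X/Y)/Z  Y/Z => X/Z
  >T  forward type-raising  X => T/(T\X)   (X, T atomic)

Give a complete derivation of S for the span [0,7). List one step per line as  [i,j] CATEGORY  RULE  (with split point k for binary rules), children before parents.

[0,7] S   <
  [0,2] S/PP   <
    [0,1] "river" : NP\N
    [1,2] "from" : (S/PP)\(NP\N)
  [2,7] S\(S/PP)   >
    [2,3] "this" : (S\(S/PP))/PP
    [3,7] PP   >
      [3,6] PP/(PP\S)   >
        [3,4] "cat" : (PP/(PP\S))/NP
        [4,6] NP   >
          [4,5] NP/(NP\S)   >T
            [4,5] "bone" : S
          [5,6] "idea" : NP\S
      [6,7] "some" : PP\S

[0,1] NP\N  lex  "river"
[1,2] (S/PP)\(NP\N)  lex  "from"
[0,2] S/PP  <  k=1
[2,3] (S\(S/PP))/PP  lex  "this"
[3,4] (PP/(PP\S))/NP  lex  "cat"
[4,5] S  lex  "bone"
[4,5] NP/(NP\S)  >T
[5,6] NP\S  lex  "idea"
[4,6] NP  >  k=5
[3,6] PP/(PP\S)  >  k=4
[6,7] PP\S  lex  "some"
[3,7] PP  >  k=6
[2,7] S\(S/PP)  >  k=3
[0,7] S  <  k=2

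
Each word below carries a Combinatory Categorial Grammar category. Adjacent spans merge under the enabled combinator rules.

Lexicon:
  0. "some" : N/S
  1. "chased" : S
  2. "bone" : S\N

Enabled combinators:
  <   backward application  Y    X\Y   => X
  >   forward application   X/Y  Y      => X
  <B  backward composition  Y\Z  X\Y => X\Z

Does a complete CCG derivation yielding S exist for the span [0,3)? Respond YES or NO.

[0,3] S   <
  [0,2] N   >
    [0,1] "some" : N/S
    [1,2] "chased" : S
  [2,3] "bone" : S\N

YES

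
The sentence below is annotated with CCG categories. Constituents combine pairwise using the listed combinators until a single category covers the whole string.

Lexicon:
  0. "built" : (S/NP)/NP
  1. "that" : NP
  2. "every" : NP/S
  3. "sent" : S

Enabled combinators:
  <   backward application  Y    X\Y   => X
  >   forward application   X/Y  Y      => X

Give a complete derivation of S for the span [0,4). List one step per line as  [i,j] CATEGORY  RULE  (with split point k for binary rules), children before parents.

[0,1] (S/NP)/NP  lex  "built"
[1,2] NP  lex  "that"
[0,2] S/NP  >  k=1
[2,3] NP/S  lex  "every"
[3,4] S  lex  "sent"
[2,4] NP  >  k=3
[0,4] S  >  k=2

[0,4] S   >
  [0,2] S/NP   >
    [0,1] "built" : (S/NP)/NP
    [1,2] "that" : NP
  [2,4] NP   >
    [2,3] "every" : NP/S
    [3,4] "sent" : S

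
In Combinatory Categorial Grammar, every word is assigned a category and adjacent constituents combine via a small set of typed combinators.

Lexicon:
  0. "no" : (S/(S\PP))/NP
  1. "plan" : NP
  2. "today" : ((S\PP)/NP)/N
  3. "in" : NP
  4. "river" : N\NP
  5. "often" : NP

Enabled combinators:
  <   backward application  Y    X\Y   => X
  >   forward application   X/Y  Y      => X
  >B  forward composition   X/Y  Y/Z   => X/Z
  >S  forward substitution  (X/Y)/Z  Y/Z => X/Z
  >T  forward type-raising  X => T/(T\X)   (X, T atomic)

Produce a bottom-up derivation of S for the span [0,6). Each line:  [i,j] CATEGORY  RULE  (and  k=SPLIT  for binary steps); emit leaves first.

[0,6] S   >
  [0,2] S/(S\PP)   >
    [0,1] "no" : (S/(S\PP))/NP
    [1,2] "plan" : NP
  [2,6] S\PP   >
    [2,5] (S\PP)/NP   >
      [2,3] "today" : ((S\PP)/NP)/N
      [3,5] N   <
        [3,4] "in" : NP
        [4,5] "river" : N\NP
    [5,6] "often" : NP

[0,1] (S/(S\PP))/NP  lex  "no"
[1,2] NP  lex  "plan"
[0,2] S/(S\PP)  >  k=1
[2,3] ((S\PP)/NP)/N  lex  "today"
[3,4] NP  lex  "in"
[4,5] N\NP  lex  "river"
[3,5] N  <  k=4
[2,5] (S\PP)/NP  >  k=3
[5,6] NP  lex  "often"
[2,6] S\PP  >  k=5
[0,6] S  >  k=2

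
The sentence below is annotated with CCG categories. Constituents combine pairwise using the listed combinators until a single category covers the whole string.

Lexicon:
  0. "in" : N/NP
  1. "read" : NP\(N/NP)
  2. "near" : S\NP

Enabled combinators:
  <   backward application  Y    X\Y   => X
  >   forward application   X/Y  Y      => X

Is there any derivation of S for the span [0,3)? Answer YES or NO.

YES

[0,3] S   <
  [0,2] NP   <
    [0,1] "in" : N/NP
    [1,2] "read" : NP\(N/NP)
  [2,3] "near" : S\NP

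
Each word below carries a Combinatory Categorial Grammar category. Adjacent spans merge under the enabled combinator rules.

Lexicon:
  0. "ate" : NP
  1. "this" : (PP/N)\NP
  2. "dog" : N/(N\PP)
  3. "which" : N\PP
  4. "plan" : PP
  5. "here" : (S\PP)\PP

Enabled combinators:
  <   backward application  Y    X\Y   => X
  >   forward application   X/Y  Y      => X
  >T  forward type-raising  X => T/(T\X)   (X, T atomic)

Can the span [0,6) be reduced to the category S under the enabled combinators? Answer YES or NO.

[0,6] S   <
  [0,4] PP   >
    [0,2] PP/N   <
      [0,1] "ate" : NP
      [1,2] "this" : (PP/N)\NP
    [2,4] N   >
      [2,3] "dog" : N/(N\PP)
      [3,4] "which" : N\PP
  [4,6] S\PP   <
    [4,5] "plan" : PP
    [5,6] "here" : (S\PP)\PP

YES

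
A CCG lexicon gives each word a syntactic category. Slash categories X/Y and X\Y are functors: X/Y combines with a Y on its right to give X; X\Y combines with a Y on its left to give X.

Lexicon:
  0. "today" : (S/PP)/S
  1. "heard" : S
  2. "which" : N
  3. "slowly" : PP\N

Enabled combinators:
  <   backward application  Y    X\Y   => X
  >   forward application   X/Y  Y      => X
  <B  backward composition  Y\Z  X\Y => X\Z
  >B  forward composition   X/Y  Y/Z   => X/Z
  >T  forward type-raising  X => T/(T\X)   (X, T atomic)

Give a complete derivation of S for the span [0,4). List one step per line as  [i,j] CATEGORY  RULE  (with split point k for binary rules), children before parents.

[0,4] S   >
  [0,2] S/PP   >
    [0,1] "today" : (S/PP)/S
    [1,2] "heard" : S
  [2,4] PP   <
    [2,3] "which" : N
    [3,4] "slowly" : PP\N

[0,1] (S/PP)/S  lex  "today"
[1,2] S  lex  "heard"
[0,2] S/PP  >  k=1
[2,3] N  lex  "which"
[3,4] PP\N  lex  "slowly"
[2,4] PP  <  k=3
[0,4] S  >  k=2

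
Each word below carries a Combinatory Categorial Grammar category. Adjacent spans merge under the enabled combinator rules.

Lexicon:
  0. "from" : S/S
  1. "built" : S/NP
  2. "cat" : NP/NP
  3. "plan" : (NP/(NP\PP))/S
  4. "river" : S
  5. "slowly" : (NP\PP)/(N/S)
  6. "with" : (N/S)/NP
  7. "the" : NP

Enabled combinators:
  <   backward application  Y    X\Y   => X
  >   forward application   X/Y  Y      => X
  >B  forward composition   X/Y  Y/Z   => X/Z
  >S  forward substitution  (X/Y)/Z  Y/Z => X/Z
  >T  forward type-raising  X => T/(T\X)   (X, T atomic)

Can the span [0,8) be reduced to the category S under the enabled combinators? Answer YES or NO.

[0,8] S   >
  [0,3] S/NP   >B
    [0,2] S/NP   >B
      [0,1] "from" : S/S
      [1,2] "built" : S/NP
    [2,3] "cat" : NP/NP
  [3,8] NP   >
    [3,5] NP/(NP\PP)   >
      [3,4] "plan" : (NP/(NP\PP))/S
      [4,5] "river" : S
    [5,8] NP\PP   >
      [5,6] "slowly" : (NP\PP)/(N/S)
      [6,8] N/S   >
        [6,7] "with" : (N/S)/NP
        [7,8] "the" : NP

YES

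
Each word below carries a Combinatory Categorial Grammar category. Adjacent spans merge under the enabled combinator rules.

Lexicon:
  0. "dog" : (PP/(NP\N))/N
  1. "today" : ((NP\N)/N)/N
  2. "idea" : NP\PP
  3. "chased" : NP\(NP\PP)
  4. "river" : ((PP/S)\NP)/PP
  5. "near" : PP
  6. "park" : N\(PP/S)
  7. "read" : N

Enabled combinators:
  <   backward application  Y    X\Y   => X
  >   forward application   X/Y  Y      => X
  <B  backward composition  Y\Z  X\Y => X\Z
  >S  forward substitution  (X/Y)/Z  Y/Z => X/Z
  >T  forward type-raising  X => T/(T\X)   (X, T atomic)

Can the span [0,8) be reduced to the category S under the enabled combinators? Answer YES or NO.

NO

(PP/(NP\N))/N ((NP\N)/N)/N NP\PP NP\(NP\PP) ((PP/S)\NP)/PP PP N\(PP/S) N
CKY chart[0,8] = {N/(N\PP), NP/(NP\PP), PP, PP/(PP\PP), S/(S\PP)}; S ∉ chart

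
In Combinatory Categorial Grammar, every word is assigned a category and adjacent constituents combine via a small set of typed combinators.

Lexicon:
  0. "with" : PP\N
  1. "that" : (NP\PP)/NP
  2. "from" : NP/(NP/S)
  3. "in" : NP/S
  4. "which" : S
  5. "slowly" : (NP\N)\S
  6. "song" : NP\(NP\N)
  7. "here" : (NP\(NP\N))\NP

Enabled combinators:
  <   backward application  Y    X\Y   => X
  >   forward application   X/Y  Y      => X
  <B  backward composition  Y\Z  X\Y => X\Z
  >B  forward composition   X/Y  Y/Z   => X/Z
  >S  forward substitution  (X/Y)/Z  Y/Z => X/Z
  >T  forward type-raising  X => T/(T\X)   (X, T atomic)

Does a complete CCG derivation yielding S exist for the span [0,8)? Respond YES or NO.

PP\N (NP\PP)/NP NP/(NP/S) NP/S S (NP\N)\S NP\(NP\N) (NP\(NP\N))\NP
CKY chart[0,8] = {N/(N\NP), NP, NP/(NP\NP), PP/(PP\NP), S/(S\NP)}; S ∉ chart

NO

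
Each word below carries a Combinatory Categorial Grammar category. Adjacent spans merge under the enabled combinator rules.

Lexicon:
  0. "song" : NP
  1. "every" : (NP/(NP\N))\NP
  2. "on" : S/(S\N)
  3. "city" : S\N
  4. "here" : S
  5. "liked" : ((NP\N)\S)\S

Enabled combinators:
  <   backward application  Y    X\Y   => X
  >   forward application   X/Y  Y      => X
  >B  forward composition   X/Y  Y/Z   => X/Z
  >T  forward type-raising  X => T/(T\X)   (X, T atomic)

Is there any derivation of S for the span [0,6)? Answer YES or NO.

NO

NP (NP/(NP\N))\NP S/(S\N) S\N S ((NP\N)\S)\S
CKY chart[0,6] = {N/(N\NP), NP, NP/(NP\NP), PP/(PP\NP), S/(S\NP)}; S ∉ chart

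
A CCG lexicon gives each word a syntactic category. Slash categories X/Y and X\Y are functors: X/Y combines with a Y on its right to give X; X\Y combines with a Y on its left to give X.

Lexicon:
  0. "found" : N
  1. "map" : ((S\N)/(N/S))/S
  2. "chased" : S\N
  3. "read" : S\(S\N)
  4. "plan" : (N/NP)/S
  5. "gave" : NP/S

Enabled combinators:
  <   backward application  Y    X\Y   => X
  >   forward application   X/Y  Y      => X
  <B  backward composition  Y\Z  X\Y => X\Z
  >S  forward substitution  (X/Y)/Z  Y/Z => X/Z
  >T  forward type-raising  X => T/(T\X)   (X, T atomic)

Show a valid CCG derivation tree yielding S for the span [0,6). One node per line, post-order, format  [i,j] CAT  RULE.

[0,1] N  lex  "found"
[0,1] S/(S\N)  >T
[1,2] ((S\N)/(N/S))/S  lex  "map"
[2,3] S\N  lex  "chased"
[3,4] S\(S\N)  lex  "read"
[2,4] S  <  k=3
[1,4] (S\N)/(N/S)  >  k=2
[4,5] (N/NP)/S  lex  "plan"
[5,6] NP/S  lex  "gave"
[4,6] N/S  >S  k=5
[1,6] S\N  >  k=4
[0,6] S  >  k=1

[0,6] S   >
  [0,1] S/(S\N)   >T
    [0,1] "found" : N
  [1,6] S\N   >
    [1,4] (S\N)/(N/S)   >
      [1,2] "map" : ((S\N)/(N/S))/S
      [2,4] S   <
        [2,3] "chased" : S\N
        [3,4] "read" : S\(S\N)
    [4,6] N/S   >S
      [4,5] "plan" : (N/NP)/S
      [5,6] "gave" : NP/S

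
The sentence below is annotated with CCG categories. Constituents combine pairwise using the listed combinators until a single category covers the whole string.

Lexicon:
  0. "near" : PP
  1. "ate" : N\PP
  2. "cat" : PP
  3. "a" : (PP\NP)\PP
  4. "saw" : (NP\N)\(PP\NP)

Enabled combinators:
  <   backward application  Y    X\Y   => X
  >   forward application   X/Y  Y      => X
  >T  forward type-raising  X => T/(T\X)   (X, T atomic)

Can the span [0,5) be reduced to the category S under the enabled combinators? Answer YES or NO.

PP N\PP PP (PP\NP)\PP (NP\N)\(PP\NP)
CKY chart[0,5] = {N/(N\NP), NP, NP/(NP\NP), PP/(PP\NP), S/(S\NP)}; S ∉ chart

NO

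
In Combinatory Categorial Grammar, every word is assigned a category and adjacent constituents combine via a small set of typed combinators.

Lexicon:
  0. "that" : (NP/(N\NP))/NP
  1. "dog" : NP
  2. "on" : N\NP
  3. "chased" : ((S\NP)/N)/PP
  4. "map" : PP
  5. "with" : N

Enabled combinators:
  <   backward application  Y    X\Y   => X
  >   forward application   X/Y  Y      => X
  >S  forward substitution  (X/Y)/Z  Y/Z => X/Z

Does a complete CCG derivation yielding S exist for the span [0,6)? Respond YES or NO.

[0,6] S   <
  [0,3] NP   >
    [0,2] NP/(N\NP)   >
      [0,1] "that" : (NP/(N\NP))/NP
      [1,2] "dog" : NP
    [2,3] "on" : N\NP
  [3,6] S\NP   >
    [3,5] (S\NP)/N   >
      [3,4] "chased" : ((S\NP)/N)/PP
      [4,5] "map" : PP
    [5,6] "with" : N

YES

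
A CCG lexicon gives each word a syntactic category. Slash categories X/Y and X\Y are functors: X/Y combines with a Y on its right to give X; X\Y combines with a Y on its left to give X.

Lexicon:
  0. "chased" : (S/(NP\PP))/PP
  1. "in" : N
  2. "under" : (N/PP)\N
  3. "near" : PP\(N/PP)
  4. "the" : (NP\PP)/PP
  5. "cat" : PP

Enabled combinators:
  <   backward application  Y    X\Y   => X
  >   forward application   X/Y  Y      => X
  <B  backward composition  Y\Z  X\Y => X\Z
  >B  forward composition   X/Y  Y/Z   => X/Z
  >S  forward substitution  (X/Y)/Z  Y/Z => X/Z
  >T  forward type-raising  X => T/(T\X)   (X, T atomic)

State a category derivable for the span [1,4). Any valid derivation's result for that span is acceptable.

PP

[0,6] S   >
  [0,4] S/(NP\PP)   >
    [0,1] "chased" : (S/(NP\PP))/PP
    [1,4] PP   >
      [1,2] PP/(PP\N)   >T
        [1,2] "in" : N
      [2,4] PP\N   <B
        [2,3] "under" : (N/PP)\N
        [3,4] "near" : PP\(N/PP)
  [4,6] NP\PP   >
    [4,5] "the" : (NP\PP)/PP
    [5,6] "cat" : PP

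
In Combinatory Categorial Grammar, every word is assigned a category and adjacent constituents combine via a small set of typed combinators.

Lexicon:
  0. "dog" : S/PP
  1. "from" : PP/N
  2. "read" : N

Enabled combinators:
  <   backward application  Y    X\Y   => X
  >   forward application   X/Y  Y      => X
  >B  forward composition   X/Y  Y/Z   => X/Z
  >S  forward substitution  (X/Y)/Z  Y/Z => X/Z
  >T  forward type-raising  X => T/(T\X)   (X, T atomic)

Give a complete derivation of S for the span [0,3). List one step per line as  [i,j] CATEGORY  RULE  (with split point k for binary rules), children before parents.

[0,1] S/PP  lex  "dog"
[1,2] PP/N  lex  "from"
[0,2] S/N  >B  k=1
[2,3] N  lex  "read"
[0,3] S  >  k=2

[0,3] S   >
  [0,2] S/N   >B
    [0,1] "dog" : S/PP
    [1,2] "from" : PP/N
  [2,3] "read" : N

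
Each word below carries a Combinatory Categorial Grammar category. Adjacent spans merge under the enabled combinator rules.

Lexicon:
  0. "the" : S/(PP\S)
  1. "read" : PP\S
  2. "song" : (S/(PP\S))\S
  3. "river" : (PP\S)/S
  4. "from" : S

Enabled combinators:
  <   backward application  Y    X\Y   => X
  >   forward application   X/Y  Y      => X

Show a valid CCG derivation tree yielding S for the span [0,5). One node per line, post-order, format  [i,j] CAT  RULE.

[0,1] S/(PP\S)  lex  "the"
[1,2] PP\S  lex  "read"
[0,2] S  >  k=1
[2,3] (S/(PP\S))\S  lex  "song"
[0,3] S/(PP\S)  <  k=2
[3,4] (PP\S)/S  lex  "river"
[4,5] S  lex  "from"
[3,5] PP\S  >  k=4
[0,5] S  >  k=3

[0,5] S   >
  [0,3] S/(PP\S)   <
    [0,2] S   >
      [0,1] "the" : S/(PP\S)
      [1,2] "read" : PP\S
    [2,3] "song" : (S/(PP\S))\S
  [3,5] PP\S   >
    [3,4] "river" : (PP\S)/S
    [4,5] "from" : S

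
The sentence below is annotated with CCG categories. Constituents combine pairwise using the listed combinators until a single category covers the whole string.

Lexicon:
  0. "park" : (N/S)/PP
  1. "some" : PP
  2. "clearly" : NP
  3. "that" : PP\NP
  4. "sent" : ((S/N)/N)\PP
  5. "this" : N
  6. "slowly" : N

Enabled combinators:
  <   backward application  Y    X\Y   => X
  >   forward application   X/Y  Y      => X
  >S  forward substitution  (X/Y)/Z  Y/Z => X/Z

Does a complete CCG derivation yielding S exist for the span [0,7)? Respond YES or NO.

NO

(N/S)/PP PP NP PP\NP ((S/N)/N)\PP N N
CKY chart[0,7] = {N}; S ∉ chart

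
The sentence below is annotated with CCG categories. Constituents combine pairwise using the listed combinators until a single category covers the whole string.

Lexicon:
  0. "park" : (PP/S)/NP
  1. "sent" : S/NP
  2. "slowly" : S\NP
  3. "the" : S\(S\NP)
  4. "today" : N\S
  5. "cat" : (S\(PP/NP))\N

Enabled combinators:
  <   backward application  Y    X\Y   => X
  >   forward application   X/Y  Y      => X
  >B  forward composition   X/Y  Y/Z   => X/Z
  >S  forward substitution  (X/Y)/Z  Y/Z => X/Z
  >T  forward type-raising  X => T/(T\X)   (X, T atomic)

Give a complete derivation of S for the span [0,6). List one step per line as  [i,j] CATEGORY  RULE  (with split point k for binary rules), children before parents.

[0,1] (PP/S)/NP  lex  "park"
[1,2] S/NP  lex  "sent"
[0,2] PP/NP  >S  k=1
[2,3] S\NP  lex  "slowly"
[3,4] S\(S\NP)  lex  "the"
[2,4] S  <  k=3
[4,5] N\S  lex  "today"
[2,5] N  <  k=4
[5,6] (S\(PP/NP))\N  lex  "cat"
[2,6] S\(PP/NP)  <  k=5
[0,6] S  <  k=2

[0,6] S   <
  [0,2] PP/NP   >S
    [0,1] "park" : (PP/S)/NP
    [1,2] "sent" : S/NP
  [2,6] S\(PP/NP)   <
    [2,5] N   <
      [2,4] S   <
        [2,3] "slowly" : S\NP
        [3,4] "the" : S\(S\NP)
      [4,5] "today" : N\S
    [5,6] "cat" : (S\(PP/NP))\N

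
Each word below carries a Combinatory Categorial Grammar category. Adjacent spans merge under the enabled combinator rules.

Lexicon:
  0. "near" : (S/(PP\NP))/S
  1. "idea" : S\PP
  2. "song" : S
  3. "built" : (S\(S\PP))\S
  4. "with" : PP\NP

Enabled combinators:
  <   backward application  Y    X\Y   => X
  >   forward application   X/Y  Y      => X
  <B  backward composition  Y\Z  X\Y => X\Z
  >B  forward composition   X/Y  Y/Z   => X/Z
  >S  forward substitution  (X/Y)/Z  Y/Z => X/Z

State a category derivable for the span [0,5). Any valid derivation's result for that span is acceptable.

[0,5] S   >
  [0,4] S/(PP\NP)   >
    [0,1] "near" : (S/(PP\NP))/S
    [1,4] S   <
      [1,2] "idea" : S\PP
      [2,4] S\(S\PP)   <
        [2,3] "song" : S
        [3,4] "built" : (S\(S\PP))\S
  [4,5] "with" : PP\NP

S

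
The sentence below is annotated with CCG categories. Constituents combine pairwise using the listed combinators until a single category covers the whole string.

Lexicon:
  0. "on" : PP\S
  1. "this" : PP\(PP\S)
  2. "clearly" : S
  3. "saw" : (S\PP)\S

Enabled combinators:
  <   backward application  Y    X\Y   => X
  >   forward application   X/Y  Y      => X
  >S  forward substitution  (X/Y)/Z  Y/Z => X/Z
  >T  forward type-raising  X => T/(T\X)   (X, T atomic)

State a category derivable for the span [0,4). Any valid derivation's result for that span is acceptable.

[0,4] S   <
  [0,2] PP   <
    [0,1] "on" : PP\S
    [1,2] "this" : PP\(PP\S)
  [2,4] S\PP   <
    [2,3] "clearly" : S
    [3,4] "saw" : (S\PP)\S

S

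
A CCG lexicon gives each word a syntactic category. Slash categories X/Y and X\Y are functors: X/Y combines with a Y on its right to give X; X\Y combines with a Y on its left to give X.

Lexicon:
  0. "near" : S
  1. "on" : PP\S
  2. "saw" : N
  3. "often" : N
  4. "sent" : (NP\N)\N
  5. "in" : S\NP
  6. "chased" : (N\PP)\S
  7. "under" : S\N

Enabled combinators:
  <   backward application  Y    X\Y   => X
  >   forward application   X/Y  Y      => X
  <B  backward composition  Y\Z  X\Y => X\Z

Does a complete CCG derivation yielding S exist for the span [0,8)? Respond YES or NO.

[0,8] S   <
  [0,2] PP   <
    [0,1] "near" : S
    [1,2] "on" : PP\S
  [2,8] S\PP   <B
    [2,7] N\PP   <
      [2,6] S   <
        [2,5] NP   <
          [2,3] "saw" : N
          [3,5] NP\N   <
            [3,4] "often" : N
            [4,5] "sent" : (NP\N)\N
        [5,6] "in" : S\NP
      [6,7] "chased" : (N\PP)\S
    [7,8] "under" : S\N

YES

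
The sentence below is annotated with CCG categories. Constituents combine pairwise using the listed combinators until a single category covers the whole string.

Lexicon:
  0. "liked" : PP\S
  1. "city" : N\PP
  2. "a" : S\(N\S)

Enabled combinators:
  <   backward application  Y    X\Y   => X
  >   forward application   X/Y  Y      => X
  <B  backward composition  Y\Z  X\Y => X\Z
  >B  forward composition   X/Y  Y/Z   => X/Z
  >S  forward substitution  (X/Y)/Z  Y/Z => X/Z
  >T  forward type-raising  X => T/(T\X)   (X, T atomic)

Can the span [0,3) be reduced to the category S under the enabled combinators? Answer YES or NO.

YES

[0,3] S   <
  [0,2] N\S   <B
    [0,1] "liked" : PP\S
    [1,2] "city" : N\PP
  [2,3] "a" : S\(N\S)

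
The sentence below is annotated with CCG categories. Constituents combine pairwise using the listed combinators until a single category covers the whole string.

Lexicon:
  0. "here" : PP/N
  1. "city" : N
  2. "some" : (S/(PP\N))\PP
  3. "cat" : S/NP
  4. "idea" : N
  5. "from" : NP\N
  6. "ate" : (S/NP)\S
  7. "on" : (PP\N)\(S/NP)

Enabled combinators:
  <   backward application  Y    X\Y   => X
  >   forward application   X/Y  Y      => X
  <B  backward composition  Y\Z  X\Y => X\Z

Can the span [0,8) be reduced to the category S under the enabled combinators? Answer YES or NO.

[0,8] S   >
  [0,3] S/(PP\N)   <
    [0,2] PP   >
      [0,1] "here" : PP/N
      [1,2] "city" : N
    [2,3] "some" : (S/(PP\N))\PP
  [3,8] PP\N   <
    [3,7] S/NP   <
      [3,6] S   >
        [3,4] "cat" : S/NP
        [4,6] NP   <
          [4,5] "idea" : N
          [5,6] "from" : NP\N
      [6,7] "ate" : (S/NP)\S
    [7,8] "on" : (PP\N)\(S/NP)

YES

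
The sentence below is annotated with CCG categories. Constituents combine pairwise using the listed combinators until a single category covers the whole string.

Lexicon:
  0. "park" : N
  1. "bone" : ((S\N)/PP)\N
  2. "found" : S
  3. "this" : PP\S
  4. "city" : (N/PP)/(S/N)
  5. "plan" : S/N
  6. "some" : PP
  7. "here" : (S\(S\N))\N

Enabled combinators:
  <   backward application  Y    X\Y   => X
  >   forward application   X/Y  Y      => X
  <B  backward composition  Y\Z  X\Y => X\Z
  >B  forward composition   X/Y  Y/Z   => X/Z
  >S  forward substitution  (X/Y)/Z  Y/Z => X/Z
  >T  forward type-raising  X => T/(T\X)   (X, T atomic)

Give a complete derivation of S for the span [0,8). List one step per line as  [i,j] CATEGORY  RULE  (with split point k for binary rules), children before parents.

[0,8] S   <
  [0,4] S\N   >
    [0,2] (S\N)/PP   <
      [0,1] "park" : N
      [1,2] "bone" : ((S\N)/PP)\N
    [2,4] PP   <
      [2,3] "found" : S
      [3,4] "this" : PP\S
  [4,8] S\(S\N)   <
    [4,7] N   >
      [4,6] N/PP   >
        [4,5] "city" : (N/PP)/(S/N)
        [5,6] "plan" : S/N
      [6,7] "some" : PP
    [7,8] "here" : (S\(S\N))\N

[0,1] N  lex  "park"
[1,2] ((S\N)/PP)\N  lex  "bone"
[0,2] (S\N)/PP  <  k=1
[2,3] S  lex  "found"
[3,4] PP\S  lex  "this"
[2,4] PP  <  k=3
[0,4] S\N  >  k=2
[4,5] (N/PP)/(S/N)  lex  "city"
[5,6] S/N  lex  "plan"
[4,6] N/PP  >  k=5
[6,7] PP  lex  "some"
[4,7] N  >  k=6
[7,8] (S\(S\N))\N  lex  "here"
[4,8] S\(S\N)  <  k=7
[0,8] S  <  k=4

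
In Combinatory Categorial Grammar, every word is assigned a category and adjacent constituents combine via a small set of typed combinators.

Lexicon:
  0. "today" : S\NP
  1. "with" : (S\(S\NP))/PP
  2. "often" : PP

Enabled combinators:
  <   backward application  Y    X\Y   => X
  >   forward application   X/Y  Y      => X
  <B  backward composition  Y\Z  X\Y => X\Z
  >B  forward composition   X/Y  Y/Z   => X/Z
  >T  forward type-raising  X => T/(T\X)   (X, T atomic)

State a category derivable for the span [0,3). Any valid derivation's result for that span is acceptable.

S

[0,3] S   <
  [0,1] "today" : S\NP
  [1,3] S\(S\NP)   >
    [1,2] "with" : (S\(S\NP))/PP
    [2,3] "often" : PP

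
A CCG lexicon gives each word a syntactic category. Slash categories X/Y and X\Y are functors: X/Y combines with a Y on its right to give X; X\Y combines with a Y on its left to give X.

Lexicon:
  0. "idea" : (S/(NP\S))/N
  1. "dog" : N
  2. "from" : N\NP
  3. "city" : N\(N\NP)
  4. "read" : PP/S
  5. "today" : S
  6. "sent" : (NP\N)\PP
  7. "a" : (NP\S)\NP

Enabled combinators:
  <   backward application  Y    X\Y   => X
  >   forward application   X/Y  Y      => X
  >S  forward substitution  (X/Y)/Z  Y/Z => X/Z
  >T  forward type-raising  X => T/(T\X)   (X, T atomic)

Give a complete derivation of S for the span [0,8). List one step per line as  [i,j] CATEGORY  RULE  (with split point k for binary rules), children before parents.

[0,8] S   >
  [0,2] S/(NP\S)   >
    [0,1] "idea" : (S/(NP\S))/N
    [1,2] "dog" : N
  [2,8] NP\S   <
    [2,7] NP   <
      [2,4] N   <
        [2,3] "from" : N\NP
        [3,4] "city" : N\(N\NP)
      [4,7] NP\N   <
        [4,6] PP   >
          [4,5] "read" : PP/S
          [5,6] "today" : S
        [6,7] "sent" : (NP\N)\PP
    [7,8] "a" : (NP\S)\NP

[0,1] (S/(NP\S))/N  lex  "idea"
[1,2] N  lex  "dog"
[0,2] S/(NP\S)  >  k=1
[2,3] N\NP  lex  "from"
[3,4] N\(N\NP)  lex  "city"
[2,4] N  <  k=3
[4,5] PP/S  lex  "read"
[5,6] S  lex  "today"
[4,6] PP  >  k=5
[6,7] (NP\N)\PP  lex  "sent"
[4,7] NP\N  <  k=6
[2,7] NP  <  k=4
[7,8] (NP\S)\NP  lex  "a"
[2,8] NP\S  <  k=7
[0,8] S  >  k=2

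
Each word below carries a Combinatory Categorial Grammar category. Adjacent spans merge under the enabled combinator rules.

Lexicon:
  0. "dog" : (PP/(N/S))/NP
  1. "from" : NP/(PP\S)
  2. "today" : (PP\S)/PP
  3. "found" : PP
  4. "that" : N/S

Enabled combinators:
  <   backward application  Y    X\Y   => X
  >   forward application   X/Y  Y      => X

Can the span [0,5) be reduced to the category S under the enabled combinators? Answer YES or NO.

NO

(PP/(N/S))/NP NP/(PP\S) (PP\S)/PP PP N/S
CKY chart[0,5] = {PP}; S ∉ chart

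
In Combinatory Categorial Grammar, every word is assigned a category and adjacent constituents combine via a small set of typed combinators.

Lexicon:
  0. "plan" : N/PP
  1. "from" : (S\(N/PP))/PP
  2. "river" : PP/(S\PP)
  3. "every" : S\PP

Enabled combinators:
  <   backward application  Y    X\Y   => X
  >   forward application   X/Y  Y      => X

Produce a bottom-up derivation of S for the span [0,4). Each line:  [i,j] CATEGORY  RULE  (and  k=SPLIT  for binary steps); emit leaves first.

[0,4] S   <
  [0,1] "plan" : N/PP
  [1,4] S\(N/PP)   >
    [1,2] "from" : (S\(N/PP))/PP
    [2,4] PP   >
      [2,3] "river" : PP/(S\PP)
      [3,4] "every" : S\PP

[0,1] N/PP  lex  "plan"
[1,2] (S\(N/PP))/PP  lex  "from"
[2,3] PP/(S\PP)  lex  "river"
[3,4] S\PP  lex  "every"
[2,4] PP  >  k=3
[1,4] S\(N/PP)  >  k=2
[0,4] S  <  k=1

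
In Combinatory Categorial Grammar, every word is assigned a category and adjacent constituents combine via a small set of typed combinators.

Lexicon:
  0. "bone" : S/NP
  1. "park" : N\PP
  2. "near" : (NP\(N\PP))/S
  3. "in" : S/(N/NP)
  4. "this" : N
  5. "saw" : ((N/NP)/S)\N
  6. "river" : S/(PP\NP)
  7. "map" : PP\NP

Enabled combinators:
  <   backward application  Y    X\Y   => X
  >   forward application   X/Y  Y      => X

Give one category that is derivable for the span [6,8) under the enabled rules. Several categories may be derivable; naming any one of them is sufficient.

S

[0,8] S   >
  [0,1] "bone" : S/NP
  [1,8] NP   <
    [1,2] "park" : N\PP
    [2,8] NP\(N\PP)   >
      [2,3] "near" : (NP\(N\PP))/S
      [3,8] S   >
        [3,4] "in" : S/(N/NP)
        [4,8] N/NP   >
          [4,6] (N/NP)/S   <
            [4,5] "this" : N
            [5,6] "saw" : ((N/NP)/S)\N
          [6,8] S   >
            [6,7] "river" : S/(PP\NP)
            [7,8] "map" : PP\NP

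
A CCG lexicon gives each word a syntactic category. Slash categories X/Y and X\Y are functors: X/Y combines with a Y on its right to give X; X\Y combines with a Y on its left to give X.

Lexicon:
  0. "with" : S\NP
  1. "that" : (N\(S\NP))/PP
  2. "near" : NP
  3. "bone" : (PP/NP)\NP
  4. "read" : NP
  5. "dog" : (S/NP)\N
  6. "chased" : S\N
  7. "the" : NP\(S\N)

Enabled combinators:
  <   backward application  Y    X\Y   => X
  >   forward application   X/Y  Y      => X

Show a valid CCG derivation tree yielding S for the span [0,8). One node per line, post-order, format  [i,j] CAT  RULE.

[0,8] S   >
  [0,6] S/NP   <
    [0,5] N   <
      [0,1] "with" : S\NP
      [1,5] N\(S\NP)   >
        [1,2] "that" : (N\(S\NP))/PP
        [2,5] PP   >
          [2,4] PP/NP   <
            [2,3] "near" : NP
            [3,4] "bone" : (PP/NP)\NP
          [4,5] "read" : NP
    [5,6] "dog" : (S/NP)\N
  [6,8] NP   <
    [6,7] "chased" : S\N
    [7,8] "the" : NP\(S\N)

[0,1] S\NP  lex  "with"
[1,2] (N\(S\NP))/PP  lex  "that"
[2,3] NP  lex  "near"
[3,4] (PP/NP)\NP  lex  "bone"
[2,4] PP/NP  <  k=3
[4,5] NP  lex  "read"
[2,5] PP  >  k=4
[1,5] N\(S\NP)  >  k=2
[0,5] N  <  k=1
[5,6] (S/NP)\N  lex  "dog"
[0,6] S/NP  <  k=5
[6,7] S\N  lex  "chased"
[7,8] NP\(S\N)  lex  "the"
[6,8] NP  <  k=7
[0,8] S  >  k=6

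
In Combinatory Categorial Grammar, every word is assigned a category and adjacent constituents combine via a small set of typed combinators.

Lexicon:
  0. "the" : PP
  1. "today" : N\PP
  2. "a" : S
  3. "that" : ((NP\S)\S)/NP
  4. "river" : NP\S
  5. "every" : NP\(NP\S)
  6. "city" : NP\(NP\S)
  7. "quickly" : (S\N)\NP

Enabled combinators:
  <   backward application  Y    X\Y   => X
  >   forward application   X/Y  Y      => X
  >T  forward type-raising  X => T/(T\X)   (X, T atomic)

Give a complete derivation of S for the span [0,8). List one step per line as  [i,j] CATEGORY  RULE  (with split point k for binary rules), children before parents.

[0,1] PP  lex  "the"
[0,1] N/(N\PP)  >T
[1,2] N\PP  lex  "today"
[0,2] N  >  k=1
[2,3] S  lex  "a"
[3,4] ((NP\S)\S)/NP  lex  "that"
[4,5] NP\S  lex  "river"
[5,6] NP\(NP\S)  lex  "every"
[4,6] NP  <  k=5
[3,6] (NP\S)\S  >  k=4
[2,6] NP\S  <  k=3
[6,7] NP\(NP\S)  lex  "city"
[2,7] NP  <  k=6
[7,8] (S\N)\NP  lex  "quickly"
[2,8] S\N  <  k=7
[0,8] S  <  k=2

[0,8] S   <
  [0,2] N   >
    [0,1] N/(N\PP)   >T
      [0,1] "the" : PP
    [1,2] "today" : N\PP
  [2,8] S\N   <
    [2,7] NP   <
      [2,6] NP\S   <
        [2,3] "a" : S
        [3,6] (NP\S)\S   >
          [3,4] "that" : ((NP\S)\S)/NP
          [4,6] NP   <
            [4,5] "river" : NP\S
            [5,6] "every" : NP\(NP\S)
      [6,7] "city" : NP\(NP\S)
    [7,8] "quickly" : (S\N)\NP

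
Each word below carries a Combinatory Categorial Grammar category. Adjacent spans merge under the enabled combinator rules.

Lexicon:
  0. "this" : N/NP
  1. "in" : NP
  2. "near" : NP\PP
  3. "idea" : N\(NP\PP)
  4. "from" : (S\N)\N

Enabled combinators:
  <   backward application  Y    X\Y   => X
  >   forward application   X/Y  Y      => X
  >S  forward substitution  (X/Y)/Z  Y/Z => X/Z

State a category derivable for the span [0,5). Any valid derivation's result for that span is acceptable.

[0,5] S   <
  [0,2] N   >
    [0,1] "this" : N/NP
    [1,2] "in" : NP
  [2,5] S\N   <
    [2,4] N   <
      [2,3] "near" : NP\PP
      [3,4] "idea" : N\(NP\PP)
    [4,5] "from" : (S\N)\N

S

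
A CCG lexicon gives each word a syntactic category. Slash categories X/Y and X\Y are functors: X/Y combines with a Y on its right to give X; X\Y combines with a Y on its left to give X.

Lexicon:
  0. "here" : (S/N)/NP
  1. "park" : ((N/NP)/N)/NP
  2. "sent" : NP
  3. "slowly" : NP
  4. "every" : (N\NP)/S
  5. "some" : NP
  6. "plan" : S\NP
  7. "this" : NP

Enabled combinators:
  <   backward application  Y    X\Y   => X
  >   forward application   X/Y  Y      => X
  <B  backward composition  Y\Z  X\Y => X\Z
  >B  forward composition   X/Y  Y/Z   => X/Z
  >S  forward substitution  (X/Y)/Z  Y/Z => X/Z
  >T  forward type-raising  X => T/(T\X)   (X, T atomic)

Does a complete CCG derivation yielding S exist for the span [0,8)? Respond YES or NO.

YES

[0,8] S   >
  [0,7] S/NP   >S
    [0,1] "here" : (S/N)/NP
    [1,7] N/NP   >
      [1,3] (N/NP)/N   >
        [1,2] "park" : ((N/NP)/N)/NP
        [2,3] "sent" : NP
      [3,7] N   >
        [3,4] N/(N\NP)   >T
          [3,4] "slowly" : NP
        [4,7] N\NP   >
          [4,5] "every" : (N\NP)/S
          [5,7] S   >
            [5,6] S/(S\NP)   >T
              [5,6] "some" : NP
            [6,7] "plan" : S\NP
  [7,8] "this" : NP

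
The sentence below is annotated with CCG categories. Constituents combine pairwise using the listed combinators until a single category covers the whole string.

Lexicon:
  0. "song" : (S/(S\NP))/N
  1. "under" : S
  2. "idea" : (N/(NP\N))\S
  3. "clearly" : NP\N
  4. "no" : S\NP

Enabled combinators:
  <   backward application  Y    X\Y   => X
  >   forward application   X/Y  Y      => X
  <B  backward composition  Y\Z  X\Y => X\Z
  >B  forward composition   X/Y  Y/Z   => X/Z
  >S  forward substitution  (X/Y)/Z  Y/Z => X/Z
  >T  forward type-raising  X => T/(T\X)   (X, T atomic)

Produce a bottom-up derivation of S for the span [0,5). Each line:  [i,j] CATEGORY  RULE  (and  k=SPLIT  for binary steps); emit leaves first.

[0,1] (S/(S\NP))/N  lex  "song"
[1,2] S  lex  "under"
[2,3] (N/(NP\N))\S  lex  "idea"
[1,3] N/(NP\N)  <  k=2
[3,4] NP\N  lex  "clearly"
[1,4] N  >  k=3
[0,4] S/(S\NP)  >  k=1
[4,5] S\NP  lex  "no"
[0,5] S  >  k=4

[0,5] S   >
  [0,4] S/(S\NP)   >
    [0,1] "song" : (S/(S\NP))/N
    [1,4] N   >
      [1,3] N/(NP\N)   <
        [1,2] "under" : S
        [2,3] "idea" : (N/(NP\N))\S
      [3,4] "clearly" : NP\N
  [4,5] "no" : S\NP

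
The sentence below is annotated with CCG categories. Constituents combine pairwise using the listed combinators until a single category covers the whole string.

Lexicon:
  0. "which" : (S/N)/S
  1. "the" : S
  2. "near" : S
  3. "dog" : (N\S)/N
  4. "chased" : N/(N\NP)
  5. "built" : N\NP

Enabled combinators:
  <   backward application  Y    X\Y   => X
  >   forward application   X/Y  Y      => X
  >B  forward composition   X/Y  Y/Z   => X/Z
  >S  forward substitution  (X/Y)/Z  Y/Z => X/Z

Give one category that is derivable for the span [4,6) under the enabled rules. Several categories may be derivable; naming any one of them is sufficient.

[0,6] S   >
  [0,2] S/N   >
    [0,1] "which" : (S/N)/S
    [1,2] "the" : S
  [2,6] N   <
    [2,3] "near" : S
    [3,6] N\S   >
      [3,4] "dog" : (N\S)/N
      [4,6] N   >
        [4,5] "chased" : N/(N\NP)
        [5,6] "built" : N\NP

N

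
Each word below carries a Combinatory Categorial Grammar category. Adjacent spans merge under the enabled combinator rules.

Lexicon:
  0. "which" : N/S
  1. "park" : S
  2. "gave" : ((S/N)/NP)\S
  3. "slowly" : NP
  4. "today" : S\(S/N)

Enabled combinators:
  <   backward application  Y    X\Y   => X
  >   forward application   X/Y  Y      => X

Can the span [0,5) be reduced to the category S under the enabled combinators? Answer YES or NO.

NO

N/S S ((S/N)/NP)\S NP S\(S/N)
CKY chart[0,5] = {N}; S ∉ chart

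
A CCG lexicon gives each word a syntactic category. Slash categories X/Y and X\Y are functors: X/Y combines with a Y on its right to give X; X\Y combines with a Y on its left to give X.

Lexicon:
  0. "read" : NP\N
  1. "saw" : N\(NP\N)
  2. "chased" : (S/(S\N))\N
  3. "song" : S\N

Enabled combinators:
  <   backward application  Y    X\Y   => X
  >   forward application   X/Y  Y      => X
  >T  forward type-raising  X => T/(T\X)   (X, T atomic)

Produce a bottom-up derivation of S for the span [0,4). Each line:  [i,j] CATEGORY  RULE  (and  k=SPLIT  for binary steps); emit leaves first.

[0,1] NP\N  lex  "read"
[1,2] N\(NP\N)  lex  "saw"
[0,2] N  <  k=1
[2,3] (S/(S\N))\N  lex  "chased"
[0,3] S/(S\N)  <  k=2
[3,4] S\N  lex  "song"
[0,4] S  >  k=3

[0,4] S   >
  [0,3] S/(S\N)   <
    [0,2] N   <
      [0,1] "read" : NP\N
      [1,2] "saw" : N\(NP\N)
    [2,3] "chased" : (S/(S\N))\N
  [3,4] "song" : S\N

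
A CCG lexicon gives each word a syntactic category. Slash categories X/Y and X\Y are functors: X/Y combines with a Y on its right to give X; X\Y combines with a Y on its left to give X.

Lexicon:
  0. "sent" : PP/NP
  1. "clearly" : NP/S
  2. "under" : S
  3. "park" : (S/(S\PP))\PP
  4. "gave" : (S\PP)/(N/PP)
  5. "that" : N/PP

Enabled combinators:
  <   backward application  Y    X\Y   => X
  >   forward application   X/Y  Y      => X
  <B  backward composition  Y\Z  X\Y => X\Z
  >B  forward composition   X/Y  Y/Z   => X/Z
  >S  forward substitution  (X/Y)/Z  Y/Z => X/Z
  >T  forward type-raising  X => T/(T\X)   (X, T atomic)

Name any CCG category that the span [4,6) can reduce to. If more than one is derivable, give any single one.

S\PP

[0,6] S   >
  [0,4] S/(S\PP)   <
    [0,3] PP   >
      [0,1] "sent" : PP/NP
      [1,3] NP   >
        [1,2] "clearly" : NP/S
        [2,3] "under" : S
    [3,4] "park" : (S/(S\PP))\PP
  [4,6] S\PP   >
    [4,5] "gave" : (S\PP)/(N/PP)
    [5,6] "that" : N/PP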